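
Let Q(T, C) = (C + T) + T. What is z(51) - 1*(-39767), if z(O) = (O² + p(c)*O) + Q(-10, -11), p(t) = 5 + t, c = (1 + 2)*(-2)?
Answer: 42286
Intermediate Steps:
Q(T, C) = C + 2*T
c = -6 (c = 3*(-2) = -6)
z(O) = -31 + O² - O (z(O) = (O² + (5 - 6)*O) + (-11 + 2*(-10)) = (O² - O) + (-11 - 20) = (O² - O) - 31 = -31 + O² - O)
z(51) - 1*(-39767) = (-31 + 51² - 1*51) - 1*(-39767) = (-31 + 2601 - 51) + 39767 = 2519 + 39767 = 42286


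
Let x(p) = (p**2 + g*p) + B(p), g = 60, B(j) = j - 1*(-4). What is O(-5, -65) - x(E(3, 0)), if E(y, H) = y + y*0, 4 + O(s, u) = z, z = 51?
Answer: -149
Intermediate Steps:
B(j) = 4 + j (B(j) = j + 4 = 4 + j)
O(s, u) = 47 (O(s, u) = -4 + 51 = 47)
E(y, H) = y (E(y, H) = y + 0 = y)
x(p) = 4 + p**2 + 61*p (x(p) = (p**2 + 60*p) + (4 + p) = 4 + p**2 + 61*p)
O(-5, -65) - x(E(3, 0)) = 47 - (4 + 3**2 + 61*3) = 47 - (4 + 9 + 183) = 47 - 1*196 = 47 - 196 = -149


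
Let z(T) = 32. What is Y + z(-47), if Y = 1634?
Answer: 1666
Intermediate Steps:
Y + z(-47) = 1634 + 32 = 1666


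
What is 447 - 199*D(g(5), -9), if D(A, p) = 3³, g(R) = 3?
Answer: -4926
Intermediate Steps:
D(A, p) = 27
447 - 199*D(g(5), -9) = 447 - 199*27 = 447 - 5373 = -4926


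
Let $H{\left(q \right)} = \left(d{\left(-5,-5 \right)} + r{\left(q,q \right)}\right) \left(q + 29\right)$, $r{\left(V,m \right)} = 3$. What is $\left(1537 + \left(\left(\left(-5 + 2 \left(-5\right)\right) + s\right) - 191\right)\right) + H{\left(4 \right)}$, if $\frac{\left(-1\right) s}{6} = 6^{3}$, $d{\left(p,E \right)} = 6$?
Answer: $332$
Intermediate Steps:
$H{\left(q \right)} = 261 + 9 q$ ($H{\left(q \right)} = \left(6 + 3\right) \left(q + 29\right) = 9 \left(29 + q\right) = 261 + 9 q$)
$s = -1296$ ($s = - 6 \cdot 6^{3} = \left(-6\right) 216 = -1296$)
$\left(1537 + \left(\left(\left(-5 + 2 \left(-5\right)\right) + s\right) - 191\right)\right) + H{\left(4 \right)} = \left(1537 + \left(\left(\left(-5 + 2 \left(-5\right)\right) - 1296\right) - 191\right)\right) + \left(261 + 9 \cdot 4\right) = \left(1537 - 1502\right) + \left(261 + 36\right) = \left(1537 - 1502\right) + 297 = 35 + 297 = 332$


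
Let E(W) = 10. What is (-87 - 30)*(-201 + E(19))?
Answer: 22347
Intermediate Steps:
(-87 - 30)*(-201 + E(19)) = (-87 - 30)*(-201 + 10) = -117*(-191) = 22347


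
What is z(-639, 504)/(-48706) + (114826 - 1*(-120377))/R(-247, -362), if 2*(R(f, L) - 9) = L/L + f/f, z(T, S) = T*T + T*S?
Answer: 40334277/1715 ≈ 23519.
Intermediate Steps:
z(T, S) = T² + S*T
R(f, L) = 10 (R(f, L) = 9 + (L/L + f/f)/2 = 9 + (1 + 1)/2 = 9 + (½)*2 = 9 + 1 = 10)
z(-639, 504)/(-48706) + (114826 - 1*(-120377))/R(-247, -362) = -639*(504 - 639)/(-48706) + (114826 - 1*(-120377))/10 = -639*(-135)*(-1/48706) + (114826 + 120377)*(⅒) = 86265*(-1/48706) + 235203*(⅒) = -1215/686 + 235203/10 = 40334277/1715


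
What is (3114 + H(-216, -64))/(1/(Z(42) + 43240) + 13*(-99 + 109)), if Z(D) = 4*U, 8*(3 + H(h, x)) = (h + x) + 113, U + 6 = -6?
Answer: 133468679/5614961 ≈ 23.770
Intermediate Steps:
U = -12 (U = -6 - 6 = -12)
H(h, x) = 89/8 + h/8 + x/8 (H(h, x) = -3 + ((h + x) + 113)/8 = -3 + (113 + h + x)/8 = -3 + (113/8 + h/8 + x/8) = 89/8 + h/8 + x/8)
Z(D) = -48 (Z(D) = 4*(-12) = -48)
(3114 + H(-216, -64))/(1/(Z(42) + 43240) + 13*(-99 + 109)) = (3114 + (89/8 + (1/8)*(-216) + (1/8)*(-64)))/(1/(-48 + 43240) + 13*(-99 + 109)) = (3114 + (89/8 - 27 - 8))/(1/43192 + 13*10) = (3114 - 191/8)/(1/43192 + 130) = 24721/(8*(5614961/43192)) = (24721/8)*(43192/5614961) = 133468679/5614961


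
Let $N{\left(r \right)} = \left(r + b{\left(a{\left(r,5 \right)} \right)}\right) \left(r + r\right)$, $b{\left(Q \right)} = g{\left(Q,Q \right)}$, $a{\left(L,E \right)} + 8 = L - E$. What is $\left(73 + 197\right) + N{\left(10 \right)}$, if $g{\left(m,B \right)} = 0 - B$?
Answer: $530$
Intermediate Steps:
$g{\left(m,B \right)} = - B$
$a{\left(L,E \right)} = -8 + L - E$ ($a{\left(L,E \right)} = -8 - \left(E - L\right) = -8 + L - E$)
$b{\left(Q \right)} = - Q$
$N{\left(r \right)} = 26 r$ ($N{\left(r \right)} = \left(r - \left(-8 + r - 5\right)\right) \left(r + r\right) = \left(r - \left(-8 + r - 5\right)\right) 2 r = \left(r - \left(-13 + r\right)\right) 2 r = 13 \cdot 2 r = 26 r$)
$\left(73 + 197\right) + N{\left(10 \right)} = \left(73 + 197\right) + 26 \cdot 10 = 270 + 260 = 530$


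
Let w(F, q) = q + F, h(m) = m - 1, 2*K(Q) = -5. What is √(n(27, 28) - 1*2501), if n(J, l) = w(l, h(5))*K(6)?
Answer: I*√2581 ≈ 50.804*I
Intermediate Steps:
K(Q) = -5/2 (K(Q) = (½)*(-5) = -5/2)
h(m) = -1 + m
w(F, q) = F + q
n(J, l) = -10 - 5*l/2 (n(J, l) = (l + (-1 + 5))*(-5/2) = (l + 4)*(-5/2) = (4 + l)*(-5/2) = -10 - 5*l/2)
√(n(27, 28) - 1*2501) = √((-10 - 5/2*28) - 1*2501) = √((-10 - 70) - 2501) = √(-80 - 2501) = √(-2581) = I*√2581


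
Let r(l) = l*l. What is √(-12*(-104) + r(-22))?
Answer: 2*√433 ≈ 41.617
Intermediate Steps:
r(l) = l²
√(-12*(-104) + r(-22)) = √(-12*(-104) + (-22)²) = √(1248 + 484) = √1732 = 2*√433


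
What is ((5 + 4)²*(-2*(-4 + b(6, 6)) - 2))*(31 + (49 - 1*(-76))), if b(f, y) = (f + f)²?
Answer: -3563352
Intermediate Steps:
b(f, y) = 4*f² (b(f, y) = (2*f)² = 4*f²)
((5 + 4)²*(-2*(-4 + b(6, 6)) - 2))*(31 + (49 - 1*(-76))) = ((5 + 4)²*(-2*(-4 + 4*6²) - 2))*(31 + (49 - 1*(-76))) = (9²*(-2*(-4 + 4*36) - 2))*(31 + (49 + 76)) = (81*(-2*(-4 + 144) - 2))*(31 + 125) = (81*(-2*140 - 2))*156 = (81*(-280 - 2))*156 = (81*(-282))*156 = -22842*156 = -3563352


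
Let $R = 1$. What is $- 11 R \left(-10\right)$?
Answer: $110$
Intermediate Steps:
$- 11 R \left(-10\right) = \left(-11\right) 1 \left(-10\right) = \left(-11\right) \left(-10\right) = 110$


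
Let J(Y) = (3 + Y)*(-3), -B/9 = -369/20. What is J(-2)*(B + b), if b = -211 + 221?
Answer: -10563/20 ≈ -528.15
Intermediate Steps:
b = 10
B = 3321/20 (B = -(-3321)/20 = -9*(-369/20) = 3321/20 ≈ 166.05)
J(Y) = -9 - 3*Y
J(-2)*(B + b) = (-9 - 3*(-2))*(3321/20 + 10) = (-9 + 6)*(3521/20) = -3*3521/20 = -10563/20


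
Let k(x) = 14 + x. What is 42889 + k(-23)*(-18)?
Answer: 43051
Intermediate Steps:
42889 + k(-23)*(-18) = 42889 + (14 - 23)*(-18) = 42889 - 9*(-18) = 42889 + 162 = 43051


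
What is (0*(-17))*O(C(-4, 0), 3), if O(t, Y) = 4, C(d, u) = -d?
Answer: 0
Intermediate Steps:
(0*(-17))*O(C(-4, 0), 3) = (0*(-17))*4 = 0*4 = 0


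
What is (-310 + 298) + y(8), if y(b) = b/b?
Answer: -11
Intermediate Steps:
y(b) = 1
(-310 + 298) + y(8) = (-310 + 298) + 1 = -12 + 1 = -11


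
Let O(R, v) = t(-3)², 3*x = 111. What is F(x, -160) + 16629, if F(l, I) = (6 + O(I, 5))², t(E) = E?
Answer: 16854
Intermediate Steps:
x = 37 (x = (⅓)*111 = 37)
O(R, v) = 9 (O(R, v) = (-3)² = 9)
F(l, I) = 225 (F(l, I) = (6 + 9)² = 15² = 225)
F(x, -160) + 16629 = 225 + 16629 = 16854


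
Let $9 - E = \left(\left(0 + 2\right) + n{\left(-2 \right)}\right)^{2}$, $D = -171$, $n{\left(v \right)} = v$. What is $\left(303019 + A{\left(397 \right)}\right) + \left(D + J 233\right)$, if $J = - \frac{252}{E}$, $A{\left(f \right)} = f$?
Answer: $296721$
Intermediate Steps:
$E = 9$ ($E = 9 - \left(\left(0 + 2\right) - 2\right)^{2} = 9 - \left(2 - 2\right)^{2} = 9 - 0^{2} = 9 - 0 = 9 + 0 = 9$)
$J = -28$ ($J = - \frac{252}{9} = \left(-252\right) \frac{1}{9} = -28$)
$\left(303019 + A{\left(397 \right)}\right) + \left(D + J 233\right) = \left(303019 + 397\right) - 6695 = 303416 - 6695 = 296721$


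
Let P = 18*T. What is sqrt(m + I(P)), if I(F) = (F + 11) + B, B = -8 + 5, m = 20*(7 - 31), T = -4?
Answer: 4*I*sqrt(34) ≈ 23.324*I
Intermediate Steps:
P = -72 (P = 18*(-4) = -72)
m = -480 (m = 20*(-24) = -480)
B = -3
I(F) = 8 + F (I(F) = (F + 11) - 3 = (11 + F) - 3 = 8 + F)
sqrt(m + I(P)) = sqrt(-480 + (8 - 72)) = sqrt(-480 - 64) = sqrt(-544) = 4*I*sqrt(34)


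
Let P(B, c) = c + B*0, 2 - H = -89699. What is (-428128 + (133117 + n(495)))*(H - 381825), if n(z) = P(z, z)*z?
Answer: 14602110264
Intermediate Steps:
H = 89701 (H = 2 - 1*(-89699) = 2 + 89699 = 89701)
P(B, c) = c (P(B, c) = c + 0 = c)
n(z) = z² (n(z) = z*z = z²)
(-428128 + (133117 + n(495)))*(H - 381825) = (-428128 + (133117 + 495²))*(89701 - 381825) = (-428128 + (133117 + 245025))*(-292124) = (-428128 + 378142)*(-292124) = -49986*(-292124) = 14602110264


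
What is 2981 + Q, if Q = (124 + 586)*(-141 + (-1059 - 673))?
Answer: -1326849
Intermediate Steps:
Q = -1329830 (Q = 710*(-141 - 1732) = 710*(-1873) = -1329830)
2981 + Q = 2981 - 1329830 = -1326849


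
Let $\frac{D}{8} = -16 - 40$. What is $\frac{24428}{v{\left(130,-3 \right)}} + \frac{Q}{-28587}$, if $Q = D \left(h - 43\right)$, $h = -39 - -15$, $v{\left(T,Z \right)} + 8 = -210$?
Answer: $- \frac{352433362}{3115983} \approx -113.1$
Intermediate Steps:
$v{\left(T,Z \right)} = -218$ ($v{\left(T,Z \right)} = -8 - 210 = -218$)
$D = -448$ ($D = 8 \left(-16 - 40\right) = 8 \left(-56\right) = -448$)
$h = -24$ ($h = -39 + 15 = -24$)
$Q = 30016$ ($Q = - 448 \left(-24 - 43\right) = \left(-448\right) \left(-67\right) = 30016$)
$\frac{24428}{v{\left(130,-3 \right)}} + \frac{Q}{-28587} = \frac{24428}{-218} + \frac{30016}{-28587} = 24428 \left(- \frac{1}{218}\right) + 30016 \left(- \frac{1}{28587}\right) = - \frac{12214}{109} - \frac{30016}{28587} = - \frac{352433362}{3115983}$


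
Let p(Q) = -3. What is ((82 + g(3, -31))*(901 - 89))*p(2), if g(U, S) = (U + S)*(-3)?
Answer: -404376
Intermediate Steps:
g(U, S) = -3*S - 3*U (g(U, S) = (S + U)*(-3) = -3*S - 3*U)
((82 + g(3, -31))*(901 - 89))*p(2) = ((82 + (-3*(-31) - 3*3))*(901 - 89))*(-3) = ((82 + (93 - 9))*812)*(-3) = ((82 + 84)*812)*(-3) = (166*812)*(-3) = 134792*(-3) = -404376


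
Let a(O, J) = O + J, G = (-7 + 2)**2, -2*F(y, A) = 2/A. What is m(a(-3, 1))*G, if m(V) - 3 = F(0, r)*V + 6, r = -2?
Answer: 200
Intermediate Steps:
F(y, A) = -1/A
G = 25 (G = (-5)**2 = 25)
a(O, J) = J + O
m(V) = 9 + V/2 (m(V) = 3 + ((-1/(-2))*V + 6) = 3 + ((-1*(-1/2))*V + 6) = 3 + (V/2 + 6) = 3 + (6 + V/2) = 9 + V/2)
m(a(-3, 1))*G = (9 + (1 - 3)/2)*25 = (9 + (1/2)*(-2))*25 = (9 - 1)*25 = 8*25 = 200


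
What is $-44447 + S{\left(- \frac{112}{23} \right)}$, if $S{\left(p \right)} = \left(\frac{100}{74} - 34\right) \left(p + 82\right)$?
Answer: $- \frac{39967389}{851} \approx -46965.0$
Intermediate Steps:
$S{\left(p \right)} = - \frac{99056}{37} - \frac{1208 p}{37}$ ($S{\left(p \right)} = \left(100 \cdot \frac{1}{74} - 34\right) \left(82 + p\right) = \left(\frac{50}{37} - 34\right) \left(82 + p\right) = - \frac{1208 \left(82 + p\right)}{37} = - \frac{99056}{37} - \frac{1208 p}{37}$)
$-44447 + S{\left(- \frac{112}{23} \right)} = -44447 - \left(\frac{99056}{37} + \frac{1208 \left(- \frac{112}{23}\right)}{37}\right) = -44447 - \left(\frac{99056}{37} + \frac{1208 \left(\left(-112\right) \frac{1}{23}\right)}{37}\right) = -44447 - \frac{2142992}{851} = - \frac{39967389}{851}$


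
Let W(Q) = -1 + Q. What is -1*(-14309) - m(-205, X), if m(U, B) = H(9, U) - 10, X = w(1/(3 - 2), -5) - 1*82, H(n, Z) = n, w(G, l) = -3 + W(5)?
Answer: 14310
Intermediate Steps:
w(G, l) = 1 (w(G, l) = -3 + (-1 + 5) = -3 + 4 = 1)
X = -81 (X = 1 - 1*82 = 1 - 82 = -81)
m(U, B) = -1 (m(U, B) = 9 - 10 = -1)
-1*(-14309) - m(-205, X) = -1*(-14309) - 1*(-1) = 14309 + 1 = 14310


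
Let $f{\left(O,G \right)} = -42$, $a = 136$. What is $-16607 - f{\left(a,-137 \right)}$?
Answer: $-16565$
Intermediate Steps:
$-16607 - f{\left(a,-137 \right)} = -16607 - -42 = -16607 + 42 = -16565$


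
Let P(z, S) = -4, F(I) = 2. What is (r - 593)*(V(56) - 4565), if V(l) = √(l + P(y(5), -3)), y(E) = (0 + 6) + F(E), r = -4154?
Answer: 21670055 - 9494*√13 ≈ 2.1636e+7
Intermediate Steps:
y(E) = 8 (y(E) = (0 + 6) + 2 = 6 + 2 = 8)
V(l) = √(-4 + l) (V(l) = √(l - 4) = √(-4 + l))
(r - 593)*(V(56) - 4565) = (-4154 - 593)*(√(-4 + 56) - 4565) = -4747*(√52 - 4565) = -4747*(2*√13 - 4565) = -4747*(-4565 + 2*√13) = 21670055 - 9494*√13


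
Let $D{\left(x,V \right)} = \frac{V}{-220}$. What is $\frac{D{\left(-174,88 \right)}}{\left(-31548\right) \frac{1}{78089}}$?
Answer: $\frac{7099}{7170} \approx 0.9901$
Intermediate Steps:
$D{\left(x,V \right)} = - \frac{V}{220}$ ($D{\left(x,V \right)} = V \left(- \frac{1}{220}\right) = - \frac{V}{220}$)
$\frac{D{\left(-174,88 \right)}}{\left(-31548\right) \frac{1}{78089}} = \frac{\left(- \frac{1}{220}\right) 88}{\left(-31548\right) \frac{1}{78089}} = - \frac{2}{5 \left(\left(-31548\right) \frac{1}{78089}\right)} = - \frac{2}{5 \left(- \frac{2868}{7099}\right)} = \left(- \frac{2}{5}\right) \left(- \frac{7099}{2868}\right) = \frac{7099}{7170}$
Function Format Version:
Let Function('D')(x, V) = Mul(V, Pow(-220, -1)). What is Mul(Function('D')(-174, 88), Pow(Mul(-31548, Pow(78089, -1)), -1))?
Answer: Rational(7099, 7170) ≈ 0.99010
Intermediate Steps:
Function('D')(x, V) = Mul(Rational(-1, 220), V) (Function('D')(x, V) = Mul(V, Rational(-1, 220)) = Mul(Rational(-1, 220), V))
Mul(Function('D')(-174, 88), Pow(Mul(-31548, Pow(78089, -1)), -1)) = Mul(Mul(Rational(-1, 220), 88), Pow(Mul(-31548, Pow(78089, -1)), -1)) = Mul(Rational(-2, 5), Pow(Mul(-31548, Rational(1, 78089)), -1)) = Mul(Rational(-2, 5), Pow(Rational(-2868, 7099), -1)) = Mul(Rational(-2, 5), Rational(-7099, 2868)) = Rational(7099, 7170)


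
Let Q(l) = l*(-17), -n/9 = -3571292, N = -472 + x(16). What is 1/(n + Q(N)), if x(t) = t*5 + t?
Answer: 1/32148020 ≈ 3.1106e-8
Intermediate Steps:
x(t) = 6*t (x(t) = 5*t + t = 6*t)
N = -376 (N = -472 + 6*16 = -472 + 96 = -376)
n = 32141628 (n = -9*(-3571292) = 32141628)
Q(l) = -17*l
1/(n + Q(N)) = 1/(32141628 - 17*(-376)) = 1/(32141628 + 6392) = 1/32148020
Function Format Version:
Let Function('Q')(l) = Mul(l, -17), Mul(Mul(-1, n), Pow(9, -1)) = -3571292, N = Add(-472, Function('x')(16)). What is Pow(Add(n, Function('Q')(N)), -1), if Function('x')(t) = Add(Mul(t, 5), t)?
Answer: Rational(1, 32148020) ≈ 3.1106e-8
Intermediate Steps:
Function('x')(t) = Mul(6, t) (Function('x')(t) = Add(Mul(5, t), t) = Mul(6, t))
N = -376 (N = Add(-472, Mul(6, 16)) = Add(-472, 96) = -376)
n = 32141628 (n = Mul(-9, -3571292) = 32141628)
Function('Q')(l) = Mul(-17, l)
Pow(Add(n, Function('Q')(N)), -1) = Pow(Add(32141628, Mul(-17, -376)), -1) = Pow(Add(32141628, 6392), -1) = Pow(32148020, -1) = Rational(1, 32148020)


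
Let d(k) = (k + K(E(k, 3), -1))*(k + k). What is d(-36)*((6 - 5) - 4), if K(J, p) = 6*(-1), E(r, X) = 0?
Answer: -9072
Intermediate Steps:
K(J, p) = -6
d(k) = 2*k*(-6 + k) (d(k) = (k - 6)*(k + k) = (-6 + k)*(2*k) = 2*k*(-6 + k))
d(-36)*((6 - 5) - 4) = (2*(-36)*(-6 - 36))*((6 - 5) - 4) = (2*(-36)*(-42))*(1 - 4) = 3024*(-3) = -9072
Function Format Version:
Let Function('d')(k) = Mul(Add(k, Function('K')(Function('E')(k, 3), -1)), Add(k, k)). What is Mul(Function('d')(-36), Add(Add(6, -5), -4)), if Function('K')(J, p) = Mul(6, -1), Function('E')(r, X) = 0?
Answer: -9072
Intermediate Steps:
Function('K')(J, p) = -6
Function('d')(k) = Mul(2, k, Add(-6, k)) (Function('d')(k) = Mul(Add(k, -6), Add(k, k)) = Mul(Add(-6, k), Mul(2, k)) = Mul(2, k, Add(-6, k)))
Mul(Function('d')(-36), Add(Add(6, -5), -4)) = Mul(Mul(2, -36, Add(-6, -36)), Add(Add(6, -5), -4)) = Mul(Mul(2, -36, -42), Add(1, -4)) = Mul(3024, -3) = -9072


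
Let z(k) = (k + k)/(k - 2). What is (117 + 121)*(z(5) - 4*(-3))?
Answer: 10948/3 ≈ 3649.3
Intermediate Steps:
z(k) = 2*k/(-2 + k) (z(k) = (2*k)/(-2 + k) = 2*k/(-2 + k))
(117 + 121)*(z(5) - 4*(-3)) = (117 + 121)*(2*5/(-2 + 5) - 4*(-3)) = 238*(2*5/3 + 12) = 238*(2*5*(1/3) + 12) = 238*(10/3 + 12) = 238*(46/3) = 10948/3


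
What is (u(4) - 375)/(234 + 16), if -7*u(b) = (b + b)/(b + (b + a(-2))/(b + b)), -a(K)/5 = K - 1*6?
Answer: -49891/33250 ≈ -1.5005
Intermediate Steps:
a(K) = 30 - 5*K (a(K) = -5*(K - 1*6) = -5*(K - 6) = -5*(-6 + K) = 30 - 5*K)
u(b) = -2*b/(7*(b + (40 + b)/(2*b))) (u(b) = -(b + b)/(7*(b + (b + (30 - 5*(-2)))/(b + b))) = -2*b/(7*(b + (b + (30 + 10))/((2*b)))) = -2*b/(7*(b + (b + 40)*(1/(2*b)))) = -2*b/(7*(b + (40 + b)*(1/(2*b)))) = -2*b/(7*(b + (40 + b)/(2*b))))
(u(4) - 375)/(234 + 16) = (-4*4²/(280 + 7*4 + 14*4²) - 375)/(234 + 16) = (-4*16/(280 + 28 + 14*16) - 375)/250 = (-4*16/(280 + 28 + 224) - 375)*(1/250) = (-4*16/532 - 375)*(1/250) = (-4*16*1/532 - 375)*(1/250) = (-16/133 - 375)*(1/250) = -49891/133*1/250 = -49891/33250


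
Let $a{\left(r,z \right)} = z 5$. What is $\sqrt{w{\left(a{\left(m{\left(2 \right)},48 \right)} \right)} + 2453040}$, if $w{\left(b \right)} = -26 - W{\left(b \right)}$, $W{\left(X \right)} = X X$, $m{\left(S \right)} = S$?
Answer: $7 \sqrt{48886} \approx 1547.7$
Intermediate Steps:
$a{\left(r,z \right)} = 5 z$
$W{\left(X \right)} = X^{2}$
$w{\left(b \right)} = -26 - b^{2}$
$\sqrt{w{\left(a{\left(m{\left(2 \right)},48 \right)} \right)} + 2453040} = \sqrt{\left(-26 - \left(5 \cdot 48\right)^{2}\right) + 2453040} = \sqrt{\left(-26 - 240^{2}\right) + 2453040} = \sqrt{\left(-26 - 57600\right) + 2453040} = \sqrt{-57626 + 2453040} = \sqrt{2395414} = 7 \sqrt{48886}$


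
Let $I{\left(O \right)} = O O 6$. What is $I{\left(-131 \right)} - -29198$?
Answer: $132164$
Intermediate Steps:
$I{\left(O \right)} = 6 O^{2}$ ($I{\left(O \right)} = O^{2} \cdot 6 = 6 O^{2}$)
$I{\left(-131 \right)} - -29198 = 6 \left(-131\right)^{2} - -29198 = 6 \cdot 17161 + 29198 = 102966 + 29198 = 132164$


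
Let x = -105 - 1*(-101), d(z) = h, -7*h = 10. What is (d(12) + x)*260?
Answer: -9880/7 ≈ -1411.4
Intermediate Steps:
h = -10/7 (h = -1/7*10 = -10/7 ≈ -1.4286)
d(z) = -10/7
x = -4 (x = -105 + 101 = -4)
(d(12) + x)*260 = (-10/7 - 4)*260 = -38/7*260 = -9880/7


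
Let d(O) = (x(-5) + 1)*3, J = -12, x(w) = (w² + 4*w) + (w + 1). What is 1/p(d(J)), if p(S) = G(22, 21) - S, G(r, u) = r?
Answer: 1/16 ≈ 0.062500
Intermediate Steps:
x(w) = 1 + w² + 5*w (x(w) = (w² + 4*w) + (1 + w) = 1 + w² + 5*w)
d(O) = 6 (d(O) = ((1 + (-5)² + 5*(-5)) + 1)*3 = ((1 + 25 - 25) + 1)*3 = (1 + 1)*3 = 2*3 = 6)
p(S) = 22 - S
1/p(d(J)) = 1/(22 - 1*6) = 1/(22 - 6) = 1/16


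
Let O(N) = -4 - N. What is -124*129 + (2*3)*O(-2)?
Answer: -16008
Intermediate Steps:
-124*129 + (2*3)*O(-2) = -124*129 + (2*3)*(-4 - 1*(-2)) = -15996 + 6*(-4 + 2) = -15996 + 6*(-2) = -15996 - 12 = -16008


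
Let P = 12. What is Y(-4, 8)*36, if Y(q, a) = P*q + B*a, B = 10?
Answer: 1152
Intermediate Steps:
Y(q, a) = 10*a + 12*q (Y(q, a) = 12*q + 10*a = 10*a + 12*q)
Y(-4, 8)*36 = (10*8 + 12*(-4))*36 = (80 - 48)*36 = 32*36 = 1152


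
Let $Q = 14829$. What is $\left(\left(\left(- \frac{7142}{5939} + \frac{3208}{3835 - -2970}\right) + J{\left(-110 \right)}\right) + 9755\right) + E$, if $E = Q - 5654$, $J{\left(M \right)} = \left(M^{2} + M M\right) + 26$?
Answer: $\frac{1744115659622}{40414895} \approx 43155.0$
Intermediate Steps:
$J{\left(M \right)} = 26 + 2 M^{2}$ ($J{\left(M \right)} = \left(M^{2} + M^{2}\right) + 26 = 2 M^{2} + 26 = 26 + 2 M^{2}$)
$E = 9175$ ($E = 14829 - 5654 = 9175$)
$\left(\left(\left(- \frac{7142}{5939} + \frac{3208}{3835 - -2970}\right) + J{\left(-110 \right)}\right) + 9755\right) + E = \left(\left(\left(- \frac{7142}{5939} + \frac{3208}{3835 - -2970}\right) + \left(26 + 2 \left(-110\right)^{2}\right)\right) + 9755\right) + 9175 = \left(\left(\left(\left(-7142\right) \frac{1}{5939} + \frac{3208}{3835 + 2970}\right) + \left(26 + 2 \cdot 12100\right)\right) + 9755\right) + 9175 = \left(\left(\left(- \frac{7142}{5939} + \frac{3208}{6805}\right) + \left(26 + 24200\right)\right) + 9755\right) + 9175 = \left(\left(\left(- \frac{7142}{5939} + 3208 \cdot \frac{1}{6805}\right) + 24226\right) + 9755\right) + 9175 = \left(\left(\left(- \frac{7142}{5939} + \frac{3208}{6805}\right) + 24226\right) + 9755\right) + 9175 = \left(\left(- \frac{29548998}{40414895} + 24226\right) + 9755\right) + 9175 = \left(\frac{979061697272}{40414895} + 9755\right) + 9175 = \frac{1373308997997}{40414895} + 9175 = \frac{1744115659622}{40414895}$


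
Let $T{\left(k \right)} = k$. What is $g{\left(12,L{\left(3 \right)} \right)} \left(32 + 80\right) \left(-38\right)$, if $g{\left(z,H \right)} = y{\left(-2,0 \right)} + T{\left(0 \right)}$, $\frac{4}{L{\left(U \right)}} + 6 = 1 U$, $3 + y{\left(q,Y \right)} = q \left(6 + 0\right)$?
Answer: $63840$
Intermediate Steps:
$y{\left(q,Y \right)} = -3 + 6 q$ ($y{\left(q,Y \right)} = -3 + q \left(6 + 0\right) = -3 + q 6 = -3 + 6 q$)
$L{\left(U \right)} = \frac{4}{-6 + U}$ ($L{\left(U \right)} = \frac{4}{-6 + 1 U} = \frac{4}{-6 + U}$)
$g{\left(z,H \right)} = -15$ ($g{\left(z,H \right)} = \left(-3 + 6 \left(-2\right)\right) + 0 = \left(-3 - 12\right) + 0 = -15 + 0 = -15$)
$g{\left(12,L{\left(3 \right)} \right)} \left(32 + 80\right) \left(-38\right) = - 15 \left(32 + 80\right) \left(-38\right) = \left(-15\right) 112 \left(-38\right) = \left(-1680\right) \left(-38\right) = 63840$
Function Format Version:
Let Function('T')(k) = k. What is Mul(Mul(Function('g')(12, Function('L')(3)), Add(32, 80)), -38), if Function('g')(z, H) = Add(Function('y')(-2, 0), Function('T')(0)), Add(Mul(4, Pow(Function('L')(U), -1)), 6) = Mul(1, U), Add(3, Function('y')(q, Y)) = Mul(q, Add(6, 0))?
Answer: 63840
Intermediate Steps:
Function('y')(q, Y) = Add(-3, Mul(6, q)) (Function('y')(q, Y) = Add(-3, Mul(q, Add(6, 0))) = Add(-3, Mul(q, 6)) = Add(-3, Mul(6, q)))
Function('L')(U) = Mul(4, Pow(Add(-6, U), -1)) (Function('L')(U) = Mul(4, Pow(Add(-6, Mul(1, U)), -1)) = Mul(4, Pow(Add(-6, U), -1)))
Function('g')(z, H) = -15 (Function('g')(z, H) = Add(Add(-3, Mul(6, -2)), 0) = Add(Add(-3, -12), 0) = Add(-15, 0) = -15)
Mul(Mul(Function('g')(12, Function('L')(3)), Add(32, 80)), -38) = Mul(Mul(-15, Add(32, 80)), -38) = Mul(Mul(-15, 112), -38) = Mul(-1680, -38) = 63840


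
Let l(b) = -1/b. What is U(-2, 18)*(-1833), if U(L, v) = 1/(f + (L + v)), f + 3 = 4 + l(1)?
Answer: -1833/16 ≈ -114.56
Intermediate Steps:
f = 0 (f = -3 + (4 - 1/1) = -3 + (4 - 1*1) = -3 + (4 - 1) = -3 + 3 = 0)
U(L, v) = 1/(L + v) (U(L, v) = 1/(0 + (L + v)) = 1/(L + v))
U(-2, 18)*(-1833) = -1833/(-2 + 18) = -1833/16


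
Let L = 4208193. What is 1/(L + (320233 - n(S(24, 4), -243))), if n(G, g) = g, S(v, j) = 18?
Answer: 1/4528669 ≈ 2.2082e-7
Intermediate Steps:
1/(L + (320233 - n(S(24, 4), -243))) = 1/(4208193 + (320233 - 1*(-243))) = 1/(4208193 + (320233 + 243)) = 1/(4208193 + 320476) = 1/4528669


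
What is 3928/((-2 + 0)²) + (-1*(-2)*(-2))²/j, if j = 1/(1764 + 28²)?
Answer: 41750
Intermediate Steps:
j = 1/2548 (j = 1/(1764 + 784) = 1/2548 ≈ 0.00039246)
3928/((-2 + 0)²) + (-1*(-2)*(-2))²/j = 3928/((-2 + 0)²) + (-1*(-2)*(-2))²/(1/2548) = 3928/((-2)²) + (2*(-2))²*2548 = 3928/4 + (-4)²*2548 = 3928*(¼) + 16*2548 = 982 + 40768 = 41750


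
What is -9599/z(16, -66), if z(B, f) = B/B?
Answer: -9599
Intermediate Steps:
z(B, f) = 1
-9599/z(16, -66) = -9599/1 = -9599*1 = -9599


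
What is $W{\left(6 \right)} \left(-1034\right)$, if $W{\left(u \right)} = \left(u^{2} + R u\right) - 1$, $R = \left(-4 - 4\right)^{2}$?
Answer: $-433246$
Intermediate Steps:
$R = 64$ ($R = \left(-8\right)^{2} = 64$)
$W{\left(u \right)} = -1 + u^{2} + 64 u$ ($W{\left(u \right)} = \left(u^{2} + 64 u\right) - 1 = -1 + u^{2} + 64 u$)
$W{\left(6 \right)} \left(-1034\right) = \left(-1 + 6^{2} + 64 \cdot 6\right) \left(-1034\right) = \left(-1 + 36 + 384\right) \left(-1034\right) = 419 \left(-1034\right) = -433246$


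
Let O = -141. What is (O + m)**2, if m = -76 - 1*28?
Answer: 60025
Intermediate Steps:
m = -104 (m = -76 - 28 = -104)
(O + m)**2 = (-141 - 104)**2 = (-245)**2 = 60025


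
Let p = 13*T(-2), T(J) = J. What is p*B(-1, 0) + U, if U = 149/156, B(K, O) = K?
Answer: 4205/156 ≈ 26.955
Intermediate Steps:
U = 149/156 (U = 149*(1/156) = 149/156 ≈ 0.95513)
p = -26 (p = 13*(-2) = -26)
p*B(-1, 0) + U = -26*(-1) + 149/156 = 26 + 149/156 = 4205/156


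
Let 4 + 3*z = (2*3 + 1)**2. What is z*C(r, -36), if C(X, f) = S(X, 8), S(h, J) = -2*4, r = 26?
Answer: -120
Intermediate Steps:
S(h, J) = -8
C(X, f) = -8
z = 15 (z = -4/3 + (2*3 + 1)**2/3 = -4/3 + (6 + 1)**2/3 = -4/3 + (1/3)*7**2 = -4/3 + (1/3)*49 = -4/3 + 49/3 = 15)
z*C(r, -36) = 15*(-8) = -120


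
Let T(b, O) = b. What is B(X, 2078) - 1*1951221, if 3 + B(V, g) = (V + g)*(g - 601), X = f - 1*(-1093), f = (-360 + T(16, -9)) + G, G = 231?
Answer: 2565442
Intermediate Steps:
f = -113 (f = (-360 + 16) + 231 = -344 + 231 = -113)
X = 980 (X = -113 - 1*(-1093) = -113 + 1093 = 980)
B(V, g) = -3 + (-601 + g)*(V + g) (B(V, g) = -3 + (V + g)*(g - 601) = -3 + (V + g)*(-601 + g) = -3 + (-601 + g)*(V + g))
B(X, 2078) - 1*1951221 = (-3 + 2078**2 - 601*980 - 601*2078 + 980*2078) - 1*1951221 = (-3 + 4318084 - 588980 - 1248878 + 2036440) - 1951221 = 4516663 - 1951221 = 2565442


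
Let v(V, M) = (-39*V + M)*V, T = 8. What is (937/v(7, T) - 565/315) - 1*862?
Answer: -14429468/16695 ≈ -864.30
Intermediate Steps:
v(V, M) = V*(M - 39*V) (v(V, M) = (M - 39*V)*V = V*(M - 39*V))
(937/v(7, T) - 565/315) - 1*862 = (937/((7*(8 - 39*7))) - 565/315) - 1*862 = (937/((7*(8 - 273))) - 565*1/315) - 862 = (937/((7*(-265))) - 113/63) - 862 = (937/(-1855) - 113/63) - 862 = (937*(-1/1855) - 113/63) - 862 = (-937/1855 - 113/63) - 862 = -38378/16695 - 862 = -14429468/16695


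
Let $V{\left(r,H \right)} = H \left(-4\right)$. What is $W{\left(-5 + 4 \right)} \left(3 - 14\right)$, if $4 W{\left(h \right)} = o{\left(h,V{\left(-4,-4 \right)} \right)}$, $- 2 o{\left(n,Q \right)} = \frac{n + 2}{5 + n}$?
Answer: $\frac{11}{32} \approx 0.34375$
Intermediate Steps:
$V{\left(r,H \right)} = - 4 H$
$o{\left(n,Q \right)} = - \frac{2 + n}{2 \left(5 + n\right)}$ ($o{\left(n,Q \right)} = - \frac{\left(n + 2\right) \frac{1}{5 + n}}{2} = - \frac{\left(2 + n\right) \frac{1}{5 + n}}{2} = - \frac{\frac{1}{5 + n} \left(2 + n\right)}{2} = - \frac{2 + n}{2 \left(5 + n\right)}$)
$W{\left(h \right)} = \frac{-2 - h}{8 \left(5 + h\right)}$ ($W{\left(h \right)} = \frac{\frac{1}{2} \frac{1}{5 + h} \left(-2 - h\right)}{4} = \frac{-2 - h}{8 \left(5 + h\right)}$)
$W{\left(-5 + 4 \right)} \left(3 - 14\right) = \frac{-2 - \left(-5 + 4\right)}{8 \left(5 + \left(-5 + 4\right)\right)} \left(3 - 14\right) = \frac{-2 - -1}{8 \left(5 - 1\right)} \left(-11\right) = \frac{-2 + 1}{8 \cdot 4} \left(-11\right) = \frac{1}{8} \cdot \frac{1}{4} \left(-1\right) \left(-11\right) = \left(- \frac{1}{32}\right) \left(-11\right) = \frac{11}{32}$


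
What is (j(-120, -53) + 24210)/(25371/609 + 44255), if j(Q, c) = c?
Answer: 4903871/8992222 ≈ 0.54535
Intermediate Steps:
(j(-120, -53) + 24210)/(25371/609 + 44255) = (-53 + 24210)/(25371/609 + 44255) = 24157/(25371*(1/609) + 44255) = 24157/(8457/203 + 44255) = 24157/(8992222/203) = 24157*(203/8992222) = 4903871/8992222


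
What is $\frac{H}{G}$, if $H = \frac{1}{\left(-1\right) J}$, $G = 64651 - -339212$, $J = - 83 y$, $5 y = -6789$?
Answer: $- \frac{5}{227571550281} \approx -2.1971 \cdot 10^{-11}$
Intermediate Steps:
$y = - \frac{6789}{5}$ ($y = \frac{1}{5} \left(-6789\right) = - \frac{6789}{5} \approx -1357.8$)
$J = \frac{563487}{5}$ ($J = \left(-83\right) \left(- \frac{6789}{5}\right) = \frac{563487}{5} \approx 1.127 \cdot 10^{5}$)
$G = 403863$ ($G = 64651 + 339212 = 403863$)
$H = - \frac{5}{563487}$ ($H = \frac{1}{\left(-1\right) \frac{563487}{5}} = \frac{1}{- \frac{563487}{5}} = - \frac{5}{563487} \approx -8.8733 \cdot 10^{-6}$)
$\frac{H}{G} = - \frac{5}{563487 \cdot 403863} = \left(- \frac{5}{563487}\right) \frac{1}{403863} = - \frac{5}{227571550281}$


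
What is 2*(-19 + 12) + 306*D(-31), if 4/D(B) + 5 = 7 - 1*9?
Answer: -1322/7 ≈ -188.86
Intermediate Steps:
D(B) = -4/7 (D(B) = 4/(-5 + (7 - 1*9)) = 4/(-5 + (7 - 9)) = 4/(-5 - 2) = 4/(-7) = 4*(-1/7) = -4/7)
2*(-19 + 12) + 306*D(-31) = 2*(-19 + 12) + 306*(-4/7) = 2*(-7) - 1224/7 = -14 - 1224/7 = -1322/7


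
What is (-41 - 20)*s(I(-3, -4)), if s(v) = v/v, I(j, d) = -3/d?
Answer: -61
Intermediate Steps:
s(v) = 1
(-41 - 20)*s(I(-3, -4)) = (-41 - 20)*1 = -61*1 = -61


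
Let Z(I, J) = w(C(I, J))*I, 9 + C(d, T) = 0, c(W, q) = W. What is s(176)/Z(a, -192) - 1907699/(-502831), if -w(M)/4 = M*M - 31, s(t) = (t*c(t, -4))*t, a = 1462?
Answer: -136469424391/9189236525 ≈ -14.851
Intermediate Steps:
C(d, T) = -9 (C(d, T) = -9 + 0 = -9)
s(t) = t**3 (s(t) = (t*t)*t = t**2*t = t**3)
w(M) = 124 - 4*M**2 (w(M) = -4*(M*M - 31) = -4*(M**2 - 31) = -4*(-31 + M**2) = 124 - 4*M**2)
Z(I, J) = -200*I (Z(I, J) = (124 - 4*(-9)**2)*I = (124 - 4*81)*I = (124 - 324)*I = -200*I)
s(176)/Z(a, -192) - 1907699/(-502831) = 176**3/((-200*1462)) - 1907699/(-502831) = 5451776/(-292400) - 1907699*(-1/502831) = 5451776*(-1/292400) + 1907699/502831 = -340736/18275 + 1907699/502831 = -136469424391/9189236525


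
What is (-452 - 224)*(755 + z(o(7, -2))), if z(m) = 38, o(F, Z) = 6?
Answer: -536068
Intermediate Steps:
(-452 - 224)*(755 + z(o(7, -2))) = (-452 - 224)*(755 + 38) = -676*793 = -536068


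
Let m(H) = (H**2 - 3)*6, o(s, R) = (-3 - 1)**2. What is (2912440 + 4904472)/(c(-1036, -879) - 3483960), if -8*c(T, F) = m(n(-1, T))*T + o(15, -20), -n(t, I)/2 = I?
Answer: 7816912/3332317675 ≈ 0.0023458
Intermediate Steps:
o(s, R) = 16 (o(s, R) = (-4)**2 = 16)
n(t, I) = -2*I
m(H) = -18 + 6*H**2 (m(H) = (-3 + H**2)*6 = -18 + 6*H**2)
c(T, F) = -2 - T*(-18 + 24*T**2)/8 (c(T, F) = -((-18 + 6*(-2*T)**2)*T + 16)/8 = -((-18 + 6*(4*T**2))*T + 16)/8 = -((-18 + 24*T**2)*T + 16)/8 = -(T*(-18 + 24*T**2) + 16)/8 = -(16 + T*(-18 + 24*T**2))/8 = -2 - T*(-18 + 24*T**2)/8)
(2912440 + 4904472)/(c(-1036, -879) - 3483960) = (2912440 + 4904472)/((-2 - 3*(-1036)**3 + (9/4)*(-1036)) - 3483960) = 7816912/((-2 - 3*(-1111934656) - 2331) - 3483960) = 7816912/((-2 + 3335803968 - 2331) - 3483960) = 7816912/(3335801635 - 3483960) = 7816912/3332317675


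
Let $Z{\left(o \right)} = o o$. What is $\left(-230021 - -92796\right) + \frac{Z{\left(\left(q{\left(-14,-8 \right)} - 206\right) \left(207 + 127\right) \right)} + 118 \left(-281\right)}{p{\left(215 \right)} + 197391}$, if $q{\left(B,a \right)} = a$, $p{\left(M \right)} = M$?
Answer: $- \frac{11003848966}{98803} \approx -1.1137 \cdot 10^{5}$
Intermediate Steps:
$Z{\left(o \right)} = o^{2}$
$\left(-230021 - -92796\right) + \frac{Z{\left(\left(q{\left(-14,-8 \right)} - 206\right) \left(207 + 127\right) \right)} + 118 \left(-281\right)}{p{\left(215 \right)} + 197391} = \left(-230021 - -92796\right) + \frac{\left(\left(-8 - 206\right) \left(207 + 127\right)\right)^{2} + 118 \left(-281\right)}{215 + 197391} = \left(-230021 + 92796\right) + \frac{\left(\left(-214\right) 334\right)^{2} - 33158}{197606} = -137225 + \left(\left(-71476\right)^{2} - 33158\right) \frac{1}{197606} = -137225 + \left(5108818576 - 33158\right) \frac{1}{197606} = -137225 + 5108785418 \cdot \frac{1}{197606} = -137225 + \frac{2554392709}{98803} = - \frac{11003848966}{98803}$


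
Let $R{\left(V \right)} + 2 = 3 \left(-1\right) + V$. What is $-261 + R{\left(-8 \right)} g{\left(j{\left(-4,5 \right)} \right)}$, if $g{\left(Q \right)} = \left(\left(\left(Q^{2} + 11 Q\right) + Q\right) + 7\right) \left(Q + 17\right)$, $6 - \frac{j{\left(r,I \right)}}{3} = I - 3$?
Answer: $-111476$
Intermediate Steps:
$j{\left(r,I \right)} = 27 - 3 I$ ($j{\left(r,I \right)} = 18 - 3 \left(I - 3\right) = 18 - 3 \left(-3 + I\right) = 18 - \left(-9 + 3 I\right) = 27 - 3 I$)
$R{\left(V \right)} = -5 + V$ ($R{\left(V \right)} = -2 + \left(3 \left(-1\right) + V\right) = -2 + \left(-3 + V\right) = -5 + V$)
$g{\left(Q \right)} = \left(17 + Q\right) \left(7 + Q^{2} + 12 Q\right)$ ($g{\left(Q \right)} = \left(\left(Q^{2} + 12 Q\right) + 7\right) \left(17 + Q\right) = \left(7 + Q^{2} + 12 Q\right) \left(17 + Q\right) = \left(17 + Q\right) \left(7 + Q^{2} + 12 Q\right)$)
$-261 + R{\left(-8 \right)} g{\left(j{\left(-4,5 \right)} \right)} = -261 + \left(-5 - 8\right) \left(119 + \left(27 - 15\right)^{3} + 29 \left(27 - 15\right)^{2} + 211 \left(27 - 15\right)\right) = -261 - 13 \left(119 + \left(27 - 15\right)^{3} + 29 \left(27 - 15\right)^{2} + 211 \left(27 - 15\right)\right) = -261 - 13 \left(119 + 12^{3} + 29 \cdot 12^{2} + 211 \cdot 12\right) = -261 - 13 \left(119 + 1728 + 29 \cdot 144 + 2532\right) = -261 - 13 \left(119 + 1728 + 4176 + 2532\right) = -261 - 111215 = -111476$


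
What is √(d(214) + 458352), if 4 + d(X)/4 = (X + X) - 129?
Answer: 2*√114883 ≈ 677.89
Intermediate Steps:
d(X) = -532 + 8*X (d(X) = -16 + 4*((X + X) - 129) = -16 + 4*(2*X - 129) = -16 + 4*(-129 + 2*X) = -16 + (-516 + 8*X) = -532 + 8*X)
√(d(214) + 458352) = √((-532 + 8*214) + 458352) = √((-532 + 1712) + 458352) = √(1180 + 458352) = √459532 = 2*√114883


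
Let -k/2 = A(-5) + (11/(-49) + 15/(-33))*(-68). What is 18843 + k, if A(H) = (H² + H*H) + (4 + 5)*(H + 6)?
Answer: 10042999/539 ≈ 18633.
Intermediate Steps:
A(H) = 54 + 2*H² + 9*H (A(H) = (H² + H²) + 9*(6 + H) = 2*H² + (54 + 9*H) = 54 + 2*H² + 9*H)
k = -113378/539 (k = -2*((54 + 2*(-5)² + 9*(-5)) + (11/(-49) + 15/(-33))*(-68)) = -2*((54 + 2*25 - 45) + (11*(-1/49) + 15*(-1/33))*(-68)) = -2*((54 + 50 - 45) + (-11/49 - 5/11)*(-68)) = -2*(59 - 366/539*(-68)) = -2*(59 + 24888/539) = -2*56689/539 = -113378/539 ≈ -210.35)
18843 + k = 18843 - 113378/539 = 10042999/539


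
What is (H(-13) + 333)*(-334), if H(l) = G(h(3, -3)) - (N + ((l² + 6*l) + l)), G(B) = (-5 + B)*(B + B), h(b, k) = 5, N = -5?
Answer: -86840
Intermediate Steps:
G(B) = 2*B*(-5 + B) (G(B) = (-5 + B)*(2*B) = 2*B*(-5 + B))
H(l) = 5 - l² - 7*l (H(l) = 2*5*(-5 + 5) - (-5 + ((l² + 6*l) + l)) = 2*5*0 - (-5 + (l² + 7*l)) = 0 - (-5 + l² + 7*l) = 0 + (5 - l² - 7*l) = 5 - l² - 7*l)
(H(-13) + 333)*(-334) = ((5 - 1*(-13)² - 7*(-13)) + 333)*(-334) = ((5 - 1*169 + 91) + 333)*(-334) = ((5 - 169 + 91) + 333)*(-334) = (-73 + 333)*(-334) = 260*(-334) = -86840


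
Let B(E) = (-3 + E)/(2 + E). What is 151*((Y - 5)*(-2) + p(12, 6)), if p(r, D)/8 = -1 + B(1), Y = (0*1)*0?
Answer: -1510/3 ≈ -503.33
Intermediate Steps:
Y = 0 (Y = 0*0 = 0)
B(E) = (-3 + E)/(2 + E)
p(r, D) = -40/3 (p(r, D) = 8*(-1 + (-3 + 1)/(2 + 1)) = 8*(-1 - 2/3) = 8*(-1 + (⅓)*(-2)) = 8*(-1 - ⅔) = 8*(-5/3) = -40/3)
151*((Y - 5)*(-2) + p(12, 6)) = 151*((0 - 5)*(-2) - 40/3) = 151*(-5*(-2) - 40/3) = 151*(10 - 40/3) = 151*(-10/3) = -1510/3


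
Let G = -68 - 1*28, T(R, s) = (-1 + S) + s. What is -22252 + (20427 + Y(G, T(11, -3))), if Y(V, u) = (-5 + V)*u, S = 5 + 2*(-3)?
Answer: -1320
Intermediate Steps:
S = -1 (S = 5 - 6 = -1)
T(R, s) = -2 + s (T(R, s) = (-1 - 1) + s = -2 + s)
G = -96 (G = -68 - 28 = -96)
Y(V, u) = u*(-5 + V)
-22252 + (20427 + Y(G, T(11, -3))) = -22252 + (20427 + (-2 - 3)*(-5 - 96)) = -22252 + (20427 - 5*(-101)) = -22252 + (20427 + 505) = -22252 + 20932 = -1320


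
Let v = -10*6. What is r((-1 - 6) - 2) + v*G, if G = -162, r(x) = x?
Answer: 9711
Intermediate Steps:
v = -60
r((-1 - 6) - 2) + v*G = ((-1 - 6) - 2) - 60*(-162) = (-7 - 2) + 9720 = -9 + 9720 = 9711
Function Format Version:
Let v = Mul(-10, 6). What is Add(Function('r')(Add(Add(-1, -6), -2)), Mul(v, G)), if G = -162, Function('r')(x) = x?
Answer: 9711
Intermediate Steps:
v = -60
Add(Function('r')(Add(Add(-1, -6), -2)), Mul(v, G)) = Add(Add(Add(-1, -6), -2), Mul(-60, -162)) = Add(Add(-7, -2), 9720) = Add(-9, 9720) = 9711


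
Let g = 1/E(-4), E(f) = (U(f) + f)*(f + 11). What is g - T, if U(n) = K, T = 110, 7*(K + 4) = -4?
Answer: -6601/60 ≈ -110.02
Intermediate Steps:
K = -32/7 (K = -4 + (1/7)*(-4) = -4 - 4/7 = -32/7 ≈ -4.5714)
U(n) = -32/7
E(f) = (11 + f)*(-32/7 + f) (E(f) = (-32/7 + f)*(f + 11) = (-32/7 + f)*(11 + f) = (11 + f)*(-32/7 + f))
g = -1/60 (g = 1/(-352/7 + (-4)**2 + (45/7)*(-4)) = 1/(-352/7 + 16 - 180/7) = 1/(-60) = -1/60 ≈ -0.016667)
g - T = -1/60 - 1*110 = -1/60 - 110 = -6601/60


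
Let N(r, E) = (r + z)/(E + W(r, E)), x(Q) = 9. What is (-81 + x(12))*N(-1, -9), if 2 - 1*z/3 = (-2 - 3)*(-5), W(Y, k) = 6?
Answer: -1680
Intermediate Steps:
z = -69 (z = 6 - 3*(-2 - 3)*(-5) = 6 - (-15)*(-5) = 6 - 3*25 = 6 - 75 = -69)
N(r, E) = (-69 + r)/(6 + E) (N(r, E) = (r - 69)/(E + 6) = (-69 + r)/(6 + E))
(-81 + x(12))*N(-1, -9) = (-81 + 9)*((-69 - 1)/(6 - 9)) = -72*(-70)/(-3) = -(-24)*(-70) = -72*70/3 = -1680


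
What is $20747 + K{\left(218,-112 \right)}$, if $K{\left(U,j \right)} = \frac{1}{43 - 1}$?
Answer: $\frac{871375}{42} \approx 20747.0$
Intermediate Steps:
$K{\left(U,j \right)} = \frac{1}{42}$
$20747 + K{\left(218,-112 \right)} = 20747 + \frac{1}{42} = \frac{871375}{42}$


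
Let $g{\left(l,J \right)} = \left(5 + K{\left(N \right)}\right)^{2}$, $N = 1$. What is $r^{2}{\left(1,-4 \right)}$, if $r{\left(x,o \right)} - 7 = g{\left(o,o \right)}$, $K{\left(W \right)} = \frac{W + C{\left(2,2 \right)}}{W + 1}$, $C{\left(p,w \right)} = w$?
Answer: $\frac{38809}{16} \approx 2425.6$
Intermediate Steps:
$K{\left(W \right)} = \frac{2 + W}{1 + W}$ ($K{\left(W \right)} = \frac{W + 2}{W + 1} = \frac{2 + W}{1 + W}$)
$g{\left(l,J \right)} = \frac{169}{4}$ ($g{\left(l,J \right)} = \left(5 + \frac{2 + 1}{1 + 1}\right)^{2} = \left(5 + \frac{1}{2} \cdot 3\right)^{2} = \left(5 + \frac{3}{2}\right)^{2} = \left(\frac{13}{2}\right)^{2} = \frac{169}{4}$)
$r{\left(x,o \right)} = \frac{197}{4}$ ($r{\left(x,o \right)} = 7 + \frac{169}{4} = \frac{197}{4}$)
$r^{2}{\left(1,-4 \right)} = \left(\frac{197}{4}\right)^{2} = \frac{38809}{16}$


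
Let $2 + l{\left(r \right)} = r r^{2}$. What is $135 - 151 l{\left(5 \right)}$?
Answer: $-18438$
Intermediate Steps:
$l{\left(r \right)} = -2 + r^{3}$ ($l{\left(r \right)} = -2 + r r^{2} = -2 + r^{3}$)
$135 - 151 l{\left(5 \right)} = 135 - 151 \left(-2 + 5^{3}\right) = 135 - 151 \left(-2 + 125\right) = 135 - 18573 = -18438$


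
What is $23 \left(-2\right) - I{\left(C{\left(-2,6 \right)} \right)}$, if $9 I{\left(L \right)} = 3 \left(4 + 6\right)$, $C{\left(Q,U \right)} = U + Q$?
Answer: $- \frac{148}{3} \approx -49.333$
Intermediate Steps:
$C{\left(Q,U \right)} = Q + U$
$I{\left(L \right)} = \frac{10}{3}$ ($I{\left(L \right)} = \frac{3 \left(4 + 6\right)}{9} = \frac{3 \cdot 10}{9} = \frac{1}{9} \cdot 30 = \frac{10}{3}$)
$23 \left(-2\right) - I{\left(C{\left(-2,6 \right)} \right)} = 23 \left(-2\right) - \frac{10}{3} = -46 - \frac{10}{3} = - \frac{148}{3}$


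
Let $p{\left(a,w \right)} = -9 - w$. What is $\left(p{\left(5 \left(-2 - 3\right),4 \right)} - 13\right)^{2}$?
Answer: $676$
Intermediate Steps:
$\left(p{\left(5 \left(-2 - 3\right),4 \right)} - 13\right)^{2} = \left(\left(-9 - 4\right) - 13\right)^{2} = \left(-13 - 13\right)^{2} = \left(-26\right)^{2} = 676$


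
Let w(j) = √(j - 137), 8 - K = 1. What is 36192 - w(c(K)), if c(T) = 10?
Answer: 36192 - I*√127 ≈ 36192.0 - 11.269*I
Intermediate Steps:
K = 7 (K = 8 - 1*1 = 8 - 1 = 7)
w(j) = √(-137 + j)
36192 - w(c(K)) = 36192 - √(-137 + 10) = 36192 - √(-127) = 36192 - I*√127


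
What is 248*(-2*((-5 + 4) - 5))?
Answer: 2976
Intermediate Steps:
248*(-2*((-5 + 4) - 5)) = 248*(-2*(-1 - 5)) = 248*(-2*(-6)) = 248*12 = 2976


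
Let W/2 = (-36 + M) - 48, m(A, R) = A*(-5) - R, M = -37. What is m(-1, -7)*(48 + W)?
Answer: -2328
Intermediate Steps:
m(A, R) = -R - 5*A (m(A, R) = -5*A - R = -R - 5*A)
W = -242 (W = 2*((-36 - 37) - 48) = 2*(-73 - 48) = 2*(-121) = -242)
m(-1, -7)*(48 + W) = (-1*(-7) - 5*(-1))*(48 - 242) = (7 + 5)*(-194) = 12*(-194) = -2328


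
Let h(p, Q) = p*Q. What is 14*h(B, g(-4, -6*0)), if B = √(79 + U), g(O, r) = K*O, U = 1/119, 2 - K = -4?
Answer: -48*√1118838/17 ≈ -2986.6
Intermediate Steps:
K = 6 (K = 2 - 1*(-4) = 2 + 4 = 6)
U = 1/119 ≈ 0.0084034
g(O, r) = 6*O
B = √1118838/119 (B = √(79 + 1/119) = √(9402/119) = √1118838/119 ≈ 8.8887)
h(p, Q) = Q*p
14*h(B, g(-4, -6*0)) = 14*((6*(-4))*(√1118838/119)) = 14*(-24*√1118838/119) = -48*√1118838/17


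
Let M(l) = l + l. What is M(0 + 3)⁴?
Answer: 1296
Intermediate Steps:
M(l) = 2*l
M(0 + 3)⁴ = (2*(0 + 3))⁴ = (2*3)⁴ = 6⁴ = 1296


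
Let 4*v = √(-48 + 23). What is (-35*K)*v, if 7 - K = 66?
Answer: 10325*I/4 ≈ 2581.3*I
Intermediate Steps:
K = -59 (K = 7 - 1*66 = 7 - 66 = -59)
v = 5*I/4 (v = √(-48 + 23)/4 = √(-25)/4 = (5*I)/4 = 5*I/4 ≈ 1.25*I)
(-35*K)*v = (-35*(-59))*(5*I/4) = 2065*(5*I/4) = 10325*I/4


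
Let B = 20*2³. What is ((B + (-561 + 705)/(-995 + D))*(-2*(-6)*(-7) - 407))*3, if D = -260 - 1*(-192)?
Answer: -250315728/1063 ≈ -2.3548e+5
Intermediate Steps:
B = 160 (B = 20*8 = 160)
D = -68 (D = -260 + 192 = -68)
((B + (-561 + 705)/(-995 + D))*(-2*(-6)*(-7) - 407))*3 = ((160 + (-561 + 705)/(-995 - 68))*(-2*(-6)*(-7) - 407))*3 = ((160 + 144/(-1063))*(12*(-7) - 407))*3 = ((160 + 144*(-1/1063))*(-84 - 407))*3 = ((160 - 144/1063)*(-491))*3 = ((169936/1063)*(-491))*3 = -83438576/1063*3 = -250315728/1063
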